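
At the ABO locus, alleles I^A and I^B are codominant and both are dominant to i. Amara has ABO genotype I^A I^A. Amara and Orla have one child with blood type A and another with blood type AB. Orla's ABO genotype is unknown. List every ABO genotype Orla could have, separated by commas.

I^A I^B, I^B i

For each candidate genotype of Orla, check whether crossing it with I^A I^A can produce every observed child phenotype.
  I^A I^A → possible child types {A} ✗
  I^A I^B → possible child types {A, AB} ✓
  I^A i → possible child types {A} ✗
  I^B I^B → possible child types {AB} ✗
  I^B i → possible child types {A, AB} ✓
  i i → possible child types {A} ✗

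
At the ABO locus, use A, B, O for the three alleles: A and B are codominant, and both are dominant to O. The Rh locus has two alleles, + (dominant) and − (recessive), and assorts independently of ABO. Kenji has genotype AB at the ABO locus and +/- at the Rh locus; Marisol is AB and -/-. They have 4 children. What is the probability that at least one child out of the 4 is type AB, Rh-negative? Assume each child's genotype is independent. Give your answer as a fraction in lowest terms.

ABO cross AB × AB → 1/4 A, 1/4 B, 1/2 AB.
Rh cross +/- × -/- → 1/2 Rh+, 1/2 Rh-; so P(type AB, Rh-negative) = 1/2 × 1/2 = 1/4 per child.
P(none) = (3/4)^4 = 81/256; P(at least one) = 1 − 81/256 = 175/256.

175/256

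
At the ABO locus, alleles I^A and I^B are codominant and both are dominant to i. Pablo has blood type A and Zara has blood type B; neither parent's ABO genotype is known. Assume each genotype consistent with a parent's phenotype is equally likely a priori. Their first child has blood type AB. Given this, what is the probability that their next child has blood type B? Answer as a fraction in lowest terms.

5/36

Possible genotypes: Pablo ∈ {I^A I^A, I^A i}; Zara ∈ {I^B I^B, I^B i}.
Weight each parental genotype pair by prior × P(type-AB child):
  I^A I^A × I^B I^B: posterior weight 4/9; P(next child type B) = 0.
  I^A I^A × I^B i: posterior weight 2/9; P(next child type B) = 0.
  I^A i × I^B I^B: posterior weight 2/9; P(next child type B) = 1/2.
  I^A i × I^B i: posterior weight 1/9; P(next child type B) = 1/4.
Weighted sum = 5/36.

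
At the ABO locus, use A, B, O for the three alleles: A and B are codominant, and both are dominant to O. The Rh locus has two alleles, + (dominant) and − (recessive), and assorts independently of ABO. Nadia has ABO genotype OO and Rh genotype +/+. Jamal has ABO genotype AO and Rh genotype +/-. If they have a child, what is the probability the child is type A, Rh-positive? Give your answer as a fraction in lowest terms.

1/2

ABO cross OO × AO → offspring phenotypes: 1/2 O, 1/2 A.
Rh cross +/+ × +/- → 1 Rh+.
Independent loci: P(type A, Rh-positive) = 1/2 × 1 = 1/2.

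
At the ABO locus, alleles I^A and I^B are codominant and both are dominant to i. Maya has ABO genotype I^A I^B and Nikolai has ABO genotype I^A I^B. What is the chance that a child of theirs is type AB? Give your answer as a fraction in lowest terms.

ABO cross I^A I^B × I^A I^B → offspring phenotypes: 1/4 A, 1/4 B, 1/2 AB.
So P(type AB) = 1/2.

1/2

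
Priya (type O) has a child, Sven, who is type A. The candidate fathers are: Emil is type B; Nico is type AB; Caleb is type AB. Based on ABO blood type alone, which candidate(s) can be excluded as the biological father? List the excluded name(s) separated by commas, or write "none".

A candidate is excluded only if no genotype consistent with his phenotype could produce a type A child with a type O mother.
Emil (type B): no genotype consistent with that phenotype can produce a type-A child with a type-O mother.

Emil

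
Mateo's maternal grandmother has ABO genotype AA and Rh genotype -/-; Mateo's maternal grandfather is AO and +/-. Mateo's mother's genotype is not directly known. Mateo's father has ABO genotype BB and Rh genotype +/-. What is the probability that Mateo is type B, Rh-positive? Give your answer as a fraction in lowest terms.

Mateo's mother's ABO genotype from AA × AO: 1/2 AA, 1/2 AO.
Crossing each possibility with the father BB and summing P(type B): 1/2·0 + 1/2·1/2 = 1/4.
Similarly for Rh via the mother's Rh distribution: P(Rh+) = 5/8.
Independent loci: 1/4 × 5/8 = 5/32.

5/32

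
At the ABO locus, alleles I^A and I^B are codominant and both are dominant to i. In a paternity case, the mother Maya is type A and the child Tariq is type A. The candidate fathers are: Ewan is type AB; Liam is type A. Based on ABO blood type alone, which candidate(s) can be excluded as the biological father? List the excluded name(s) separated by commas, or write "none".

none

A candidate is excluded only if no genotype consistent with his phenotype could produce a type A child with a type A mother.
Every candidate has at least one consistent genotype combination, so none can be excluded.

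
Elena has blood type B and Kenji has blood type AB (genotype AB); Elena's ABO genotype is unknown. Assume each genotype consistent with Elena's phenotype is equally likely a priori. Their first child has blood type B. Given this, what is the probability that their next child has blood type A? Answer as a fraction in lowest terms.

Possible genotypes: Elena ∈ {BB, BO}; Kenji ∈ {AB}.
Weight each parental genotype pair by prior × P(type-B child):
  BB × AB: posterior weight 1/2; P(next child type A) = 0.
  BO × AB: posterior weight 1/2; P(next child type A) = 1/4.
Weighted sum = 1/8.

1/8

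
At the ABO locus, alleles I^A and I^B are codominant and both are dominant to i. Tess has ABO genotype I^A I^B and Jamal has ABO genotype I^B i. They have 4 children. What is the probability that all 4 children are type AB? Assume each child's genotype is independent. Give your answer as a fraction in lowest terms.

1/256

ABO cross I^A I^B × I^B i → 1/4 A, 1/2 B, 1/4 AB.
So P(type AB) = 1/4 per child.
All 4 independent: (1/4)^4 = 1/256.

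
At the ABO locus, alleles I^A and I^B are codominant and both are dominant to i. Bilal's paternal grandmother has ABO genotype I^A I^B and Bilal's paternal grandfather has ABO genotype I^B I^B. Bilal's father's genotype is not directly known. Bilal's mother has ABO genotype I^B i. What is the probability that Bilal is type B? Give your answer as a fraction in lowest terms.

3/4

Bilal's father's ABO genotype from I^A I^B × I^B I^B: 1/2 I^A I^B, 1/2 I^B I^B.
Crossing each possibility with the mother I^B i and summing P(type B): 1/2·1/2 + 1/2·1 = 3/4.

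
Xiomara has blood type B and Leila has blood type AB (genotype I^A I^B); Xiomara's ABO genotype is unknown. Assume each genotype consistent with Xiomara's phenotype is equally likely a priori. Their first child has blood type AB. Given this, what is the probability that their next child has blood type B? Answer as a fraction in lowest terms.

1/2

Possible genotypes: Xiomara ∈ {I^B I^B, I^B i}; Leila ∈ {I^A I^B}.
Weight each parental genotype pair by prior × P(type-AB child):
  I^B I^B × I^A I^B: posterior weight 2/3; P(next child type B) = 1/2.
  I^B i × I^A I^B: posterior weight 1/3; P(next child type B) = 1/2.
Weighted sum = 1/2.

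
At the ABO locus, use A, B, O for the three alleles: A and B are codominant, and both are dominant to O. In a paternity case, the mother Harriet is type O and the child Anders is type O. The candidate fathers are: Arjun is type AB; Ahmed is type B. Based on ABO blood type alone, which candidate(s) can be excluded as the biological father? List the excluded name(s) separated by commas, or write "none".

Arjun

A candidate is excluded only if no genotype consistent with his phenotype could produce a type O child with a type O mother.
Arjun (type AB): no genotype consistent with that phenotype can produce a type-O child with a type-O mother.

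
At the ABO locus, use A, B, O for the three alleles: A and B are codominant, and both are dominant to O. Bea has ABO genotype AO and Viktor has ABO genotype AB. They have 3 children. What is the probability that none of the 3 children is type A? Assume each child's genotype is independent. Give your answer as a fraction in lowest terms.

ABO cross AO × AB → 1/2 A, 1/4 B, 1/4 AB.
So P(type A) = 1/2 per child.
P(not type A) = 1/2 for one child; (1/2)^3 = 1/8.

1/8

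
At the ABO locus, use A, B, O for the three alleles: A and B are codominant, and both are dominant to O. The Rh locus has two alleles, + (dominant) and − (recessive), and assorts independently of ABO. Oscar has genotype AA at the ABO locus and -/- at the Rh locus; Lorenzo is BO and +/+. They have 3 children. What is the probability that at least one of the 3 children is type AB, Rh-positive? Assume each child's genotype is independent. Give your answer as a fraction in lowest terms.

7/8

ABO cross AA × BO → 1/2 A, 1/2 AB.
Rh cross -/- × +/+ → 1 Rh+; so P(type AB, Rh-positive) = 1/2 × 1 = 1/2 per child.
P(none) = (1/2)^3 = 1/8; P(at least one) = 1 − 1/8 = 7/8.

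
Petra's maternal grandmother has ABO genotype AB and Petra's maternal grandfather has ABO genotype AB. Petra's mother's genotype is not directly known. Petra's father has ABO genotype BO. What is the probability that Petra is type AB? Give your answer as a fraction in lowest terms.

1/4

Petra's mother's ABO genotype from AB × AB: 1/4 AA, 1/2 AB, 1/4 BB.
Crossing each possibility with the father BO and summing P(type AB): 1/4·1/2 + 1/2·1/4 + 1/4·0 = 1/4.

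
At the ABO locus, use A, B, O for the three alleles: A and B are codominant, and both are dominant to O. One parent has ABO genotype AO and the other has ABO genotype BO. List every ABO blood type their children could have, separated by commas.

Gametes from AO × BO give offspring ABO genotypes AB, AO, BO, OO, i.e. phenotypes O, A, B, AB.

O, A, B, AB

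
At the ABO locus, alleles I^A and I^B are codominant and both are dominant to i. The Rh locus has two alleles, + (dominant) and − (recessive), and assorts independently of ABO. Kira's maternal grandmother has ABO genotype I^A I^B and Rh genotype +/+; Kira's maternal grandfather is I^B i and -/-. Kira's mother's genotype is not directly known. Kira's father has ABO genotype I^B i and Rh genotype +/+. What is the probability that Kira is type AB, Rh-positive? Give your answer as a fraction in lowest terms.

1/8

Kira's mother's ABO genotype from I^A I^B × I^B i: 1/4 I^A I^B, 1/4 I^A i, 1/4 I^B I^B, 1/4 I^B i.
Crossing each possibility with the father I^B i and summing P(type AB): 1/4·1/4 + 1/4·1/4 + 1/4·0 + 1/4·0 = 1/8.
Similarly for Rh via the mother's Rh distribution: P(Rh+) = 1.
Independent loci: 1/8 × 1 = 1/8.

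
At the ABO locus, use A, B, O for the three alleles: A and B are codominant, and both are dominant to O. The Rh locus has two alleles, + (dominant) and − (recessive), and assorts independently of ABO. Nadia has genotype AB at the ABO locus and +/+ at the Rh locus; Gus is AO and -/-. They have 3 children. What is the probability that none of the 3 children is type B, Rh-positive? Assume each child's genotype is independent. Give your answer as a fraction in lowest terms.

27/64

ABO cross AB × AO → 1/2 A, 1/4 B, 1/4 AB.
Rh cross +/+ × -/- → 1 Rh+; so P(type B, Rh-positive) = 1/4 × 1 = 1/4 per child.
P(not type B, Rh-positive) = 3/4 for one child; (3/4)^3 = 27/64.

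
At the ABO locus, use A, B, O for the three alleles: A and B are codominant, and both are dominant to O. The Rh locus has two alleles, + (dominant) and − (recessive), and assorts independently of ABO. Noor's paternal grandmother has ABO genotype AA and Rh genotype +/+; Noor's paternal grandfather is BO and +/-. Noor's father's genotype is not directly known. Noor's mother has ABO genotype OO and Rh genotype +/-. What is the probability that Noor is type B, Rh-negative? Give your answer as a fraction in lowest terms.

1/32

Noor's father's ABO genotype from AA × BO: 1/2 AB, 1/2 AO.
Crossing each possibility with the mother OO and summing P(type B): 1/2·1/2 + 1/2·0 = 1/4.
Similarly for Rh via the father's Rh distribution: P(Rh-) = 1/8.
Independent loci: 1/4 × 1/8 = 1/32.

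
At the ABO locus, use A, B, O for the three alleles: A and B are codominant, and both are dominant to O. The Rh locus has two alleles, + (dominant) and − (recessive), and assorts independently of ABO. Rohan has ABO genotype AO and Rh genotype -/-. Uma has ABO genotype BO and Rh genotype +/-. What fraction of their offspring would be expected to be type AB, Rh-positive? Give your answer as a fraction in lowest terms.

1/8

ABO cross AO × BO → offspring phenotypes: 1/4 O, 1/4 A, 1/4 B, 1/4 AB.
Rh cross -/- × +/- → 1/2 Rh+, 1/2 Rh-.
Independent loci: P(type AB, Rh-positive) = 1/4 × 1/2 = 1/8.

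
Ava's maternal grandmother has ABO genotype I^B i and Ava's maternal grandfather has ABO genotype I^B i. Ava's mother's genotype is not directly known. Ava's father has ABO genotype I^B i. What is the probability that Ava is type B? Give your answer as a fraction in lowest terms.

Ava's mother's ABO genotype from I^B i × I^B i: 1/4 I^B I^B, 1/2 I^B i, 1/4 i i.
Crossing each possibility with the father I^B i and summing P(type B): 1/4·1 + 1/2·3/4 + 1/4·1/2 = 3/4.

3/4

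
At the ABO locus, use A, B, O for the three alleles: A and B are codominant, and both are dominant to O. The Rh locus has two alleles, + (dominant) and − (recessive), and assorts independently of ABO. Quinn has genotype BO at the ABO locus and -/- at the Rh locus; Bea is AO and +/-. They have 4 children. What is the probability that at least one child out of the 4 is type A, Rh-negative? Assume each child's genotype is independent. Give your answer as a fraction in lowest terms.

ABO cross BO × AO → 1/4 O, 1/4 A, 1/4 B, 1/4 AB.
Rh cross -/- × +/- → 1/2 Rh+, 1/2 Rh-; so P(type A, Rh-negative) = 1/4 × 1/2 = 1/8 per child.
P(none) = (7/8)^4 = 2401/4096; P(at least one) = 1 − 2401/4096 = 1695/4096.

1695/4096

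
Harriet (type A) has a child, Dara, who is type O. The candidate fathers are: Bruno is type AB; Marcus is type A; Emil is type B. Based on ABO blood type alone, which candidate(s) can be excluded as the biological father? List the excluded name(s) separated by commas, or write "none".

Bruno

A candidate is excluded only if no genotype consistent with his phenotype could produce a type O child with a type A mother.
Bruno (type AB): no genotype consistent with that phenotype can produce a type-O child with a type-A mother.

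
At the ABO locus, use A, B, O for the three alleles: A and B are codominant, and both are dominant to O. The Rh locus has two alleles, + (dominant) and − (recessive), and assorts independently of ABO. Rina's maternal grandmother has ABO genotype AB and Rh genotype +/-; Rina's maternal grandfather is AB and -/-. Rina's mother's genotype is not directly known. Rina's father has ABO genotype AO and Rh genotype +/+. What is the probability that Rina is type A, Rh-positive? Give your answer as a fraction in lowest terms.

1/2

Rina's mother's ABO genotype from AB × AB: 1/4 AA, 1/2 AB, 1/4 BB.
Crossing each possibility with the father AO and summing P(type A): 1/4·1 + 1/2·1/2 + 1/4·0 = 1/2.
Similarly for Rh via the mother's Rh distribution: P(Rh+) = 1.
Independent loci: 1/2 × 1 = 1/2.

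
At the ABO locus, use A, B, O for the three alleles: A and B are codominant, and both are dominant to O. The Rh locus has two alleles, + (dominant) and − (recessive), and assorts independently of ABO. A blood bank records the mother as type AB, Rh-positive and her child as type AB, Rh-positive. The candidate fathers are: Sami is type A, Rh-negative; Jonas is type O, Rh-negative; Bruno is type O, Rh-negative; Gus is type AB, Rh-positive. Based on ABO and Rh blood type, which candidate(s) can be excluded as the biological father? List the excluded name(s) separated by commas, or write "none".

Jonas, Bruno

A candidate is excluded only if no genotype consistent with his phenotype could produce a type AB, Rh-positive child with a type AB, Rh-positive mother.
Jonas (type O, Rh-): no genotype consistent with that phenotype can produce a type-AB Rh+ child with a type-AB mother.
Bruno (type O, Rh-): no genotype consistent with that phenotype can produce a type-AB Rh+ child with a type-AB mother.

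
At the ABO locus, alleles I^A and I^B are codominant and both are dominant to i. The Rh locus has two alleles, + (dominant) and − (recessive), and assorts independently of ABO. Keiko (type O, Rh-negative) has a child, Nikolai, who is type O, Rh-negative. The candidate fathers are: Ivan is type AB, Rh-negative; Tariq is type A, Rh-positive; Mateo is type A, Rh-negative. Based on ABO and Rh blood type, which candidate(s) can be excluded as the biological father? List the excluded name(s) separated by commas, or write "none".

A candidate is excluded only if no genotype consistent with his phenotype could produce a type O, Rh-negative child with a type O, Rh-negative mother.
Ivan (type AB, Rh-): no genotype consistent with that phenotype can produce a type-O Rh- child with a type-O mother.

Ivan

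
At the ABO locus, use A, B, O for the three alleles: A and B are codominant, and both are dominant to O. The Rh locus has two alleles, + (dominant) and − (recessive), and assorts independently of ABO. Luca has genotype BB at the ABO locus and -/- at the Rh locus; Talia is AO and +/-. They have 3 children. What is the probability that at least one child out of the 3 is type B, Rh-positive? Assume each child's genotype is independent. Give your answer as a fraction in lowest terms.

ABO cross BB × AO → 1/2 B, 1/2 AB.
Rh cross -/- × +/- → 1/2 Rh+, 1/2 Rh-; so P(type B, Rh-positive) = 1/2 × 1/2 = 1/4 per child.
P(none) = (3/4)^3 = 27/64; P(at least one) = 1 − 27/64 = 37/64.

37/64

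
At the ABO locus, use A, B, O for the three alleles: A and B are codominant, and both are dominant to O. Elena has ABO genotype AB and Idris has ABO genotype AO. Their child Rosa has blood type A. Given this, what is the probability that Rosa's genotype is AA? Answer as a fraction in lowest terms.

Cross AB × AO → 1/4 AA, 1/4 AB, 1/4 AO, 1/4 BO.
Type-A genotypes among offspring: AA (1/4), AO (1/4); total 1/2.
P(AA | type A) = (1/4) / (1/2) = 1/2.

1/2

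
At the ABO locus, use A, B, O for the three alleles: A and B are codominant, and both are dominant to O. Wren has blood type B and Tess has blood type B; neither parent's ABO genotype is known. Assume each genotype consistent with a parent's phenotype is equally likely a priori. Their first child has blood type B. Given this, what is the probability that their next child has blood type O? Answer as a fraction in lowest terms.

Possible genotypes: Wren ∈ {BB, BO}; Tess ∈ {BB, BO}.
Weight each parental genotype pair by prior × P(type-B child):
  BB × BB: posterior weight 4/15; P(next child type O) = 0.
  BB × BO: posterior weight 4/15; P(next child type O) = 0.
  BO × BB: posterior weight 4/15; P(next child type O) = 0.
  BO × BO: posterior weight 1/5; P(next child type O) = 1/4.
Weighted sum = 1/20.

1/20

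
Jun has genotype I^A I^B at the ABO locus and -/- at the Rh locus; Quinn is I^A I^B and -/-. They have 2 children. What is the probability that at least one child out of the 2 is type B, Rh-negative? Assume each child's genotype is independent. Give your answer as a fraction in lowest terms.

7/16

ABO cross I^A I^B × I^A I^B → 1/4 A, 1/4 B, 1/2 AB.
Rh cross -/- × -/- → 1 Rh-; so P(type B, Rh-negative) = 1/4 × 1 = 1/4 per child.
P(none) = (3/4)^2 = 9/16; P(at least one) = 1 − 9/16 = 7/16.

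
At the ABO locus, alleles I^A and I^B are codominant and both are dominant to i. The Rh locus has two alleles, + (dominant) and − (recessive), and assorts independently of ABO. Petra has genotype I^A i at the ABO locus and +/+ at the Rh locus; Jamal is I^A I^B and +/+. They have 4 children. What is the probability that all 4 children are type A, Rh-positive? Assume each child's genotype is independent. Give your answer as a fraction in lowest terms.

1/16

ABO cross I^A i × I^A I^B → 1/2 A, 1/4 B, 1/4 AB.
Rh cross +/+ × +/+ → 1 Rh+; so P(type A, Rh-positive) = 1/2 × 1 = 1/2 per child.
All 4 independent: (1/2)^4 = 1/16.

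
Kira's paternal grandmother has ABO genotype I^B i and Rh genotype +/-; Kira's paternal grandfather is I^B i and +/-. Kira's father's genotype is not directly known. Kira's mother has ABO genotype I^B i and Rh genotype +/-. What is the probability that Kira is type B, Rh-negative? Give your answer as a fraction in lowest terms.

Kira's father's ABO genotype from I^B i × I^B i: 1/4 I^B I^B, 1/2 I^B i, 1/4 i i.
Crossing each possibility with the mother I^B i and summing P(type B): 1/4·1 + 1/2·3/4 + 1/4·1/2 = 3/4.
Similarly for Rh via the father's Rh distribution: P(Rh-) = 1/4.
Independent loci: 3/4 × 1/4 = 3/16.

3/16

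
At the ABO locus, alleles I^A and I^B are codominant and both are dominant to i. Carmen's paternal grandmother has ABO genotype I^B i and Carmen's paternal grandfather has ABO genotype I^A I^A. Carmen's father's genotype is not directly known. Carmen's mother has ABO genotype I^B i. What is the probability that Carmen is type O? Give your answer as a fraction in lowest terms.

Carmen's father's ABO genotype from I^B i × I^A I^A: 1/2 I^A I^B, 1/2 I^A i.
Crossing each possibility with the mother I^B i and summing P(type O): 1/2·0 + 1/2·1/4 = 1/8.

1/8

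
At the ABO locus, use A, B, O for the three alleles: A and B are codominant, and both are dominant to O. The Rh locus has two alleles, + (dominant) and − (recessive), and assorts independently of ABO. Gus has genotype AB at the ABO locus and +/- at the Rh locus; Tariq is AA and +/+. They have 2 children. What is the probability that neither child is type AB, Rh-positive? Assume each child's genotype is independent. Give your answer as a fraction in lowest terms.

ABO cross AB × AA → 1/2 A, 1/2 AB.
Rh cross +/- × +/+ → 1 Rh+; so P(type AB, Rh-positive) = 1/2 × 1 = 1/2 per child.
P(not type AB, Rh-positive) = 1/2 for one child; (1/2)^2 = 1/4.

1/4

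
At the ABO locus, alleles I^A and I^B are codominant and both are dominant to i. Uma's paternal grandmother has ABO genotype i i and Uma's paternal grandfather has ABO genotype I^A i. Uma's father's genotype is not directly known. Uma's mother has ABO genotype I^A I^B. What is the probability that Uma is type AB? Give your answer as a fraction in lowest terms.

Uma's father's ABO genotype from i i × I^A i: 1/2 I^A i, 1/2 i i.
Crossing each possibility with the mother I^A I^B and summing P(type AB): 1/2·1/4 + 1/2·0 = 1/8.

1/8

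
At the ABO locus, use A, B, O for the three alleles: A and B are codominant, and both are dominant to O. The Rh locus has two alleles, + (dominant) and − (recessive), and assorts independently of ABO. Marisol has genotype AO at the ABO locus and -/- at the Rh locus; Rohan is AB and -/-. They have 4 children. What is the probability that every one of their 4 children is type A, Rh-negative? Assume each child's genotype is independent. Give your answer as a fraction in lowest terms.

1/16

ABO cross AO × AB → 1/2 A, 1/4 B, 1/4 AB.
Rh cross -/- × -/- → 1 Rh-; so P(type A, Rh-negative) = 1/2 × 1 = 1/2 per child.
All 4 independent: (1/2)^4 = 1/16.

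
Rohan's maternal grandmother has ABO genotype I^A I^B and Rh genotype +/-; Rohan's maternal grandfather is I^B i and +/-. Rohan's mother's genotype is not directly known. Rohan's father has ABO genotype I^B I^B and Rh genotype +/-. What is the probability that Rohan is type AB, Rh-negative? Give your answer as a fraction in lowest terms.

Rohan's mother's ABO genotype from I^A I^B × I^B i: 1/4 I^A I^B, 1/4 I^A i, 1/4 I^B I^B, 1/4 I^B i.
Crossing each possibility with the father I^B I^B and summing P(type AB): 1/4·1/2 + 1/4·1/2 + 1/4·0 + 1/4·0 = 1/4.
Similarly for Rh via the mother's Rh distribution: P(Rh-) = 1/4.
Independent loci: 1/4 × 1/4 = 1/16.

1/16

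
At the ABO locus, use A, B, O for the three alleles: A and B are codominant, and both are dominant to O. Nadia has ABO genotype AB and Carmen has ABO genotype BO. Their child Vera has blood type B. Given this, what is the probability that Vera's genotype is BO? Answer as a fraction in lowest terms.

1/2

Cross AB × BO → 1/4 AB, 1/4 AO, 1/4 BB, 1/4 BO.
Type-B genotypes among offspring: BB (1/4), BO (1/4); total 1/2.
P(BO | type B) = (1/4) / (1/2) = 1/2.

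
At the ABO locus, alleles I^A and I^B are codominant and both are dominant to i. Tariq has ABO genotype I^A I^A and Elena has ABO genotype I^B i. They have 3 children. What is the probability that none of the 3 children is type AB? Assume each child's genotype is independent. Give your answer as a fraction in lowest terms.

1/8

ABO cross I^A I^A × I^B i → 1/2 A, 1/2 AB.
So P(type AB) = 1/2 per child.
P(not type AB) = 1/2 for one child; (1/2)^3 = 1/8.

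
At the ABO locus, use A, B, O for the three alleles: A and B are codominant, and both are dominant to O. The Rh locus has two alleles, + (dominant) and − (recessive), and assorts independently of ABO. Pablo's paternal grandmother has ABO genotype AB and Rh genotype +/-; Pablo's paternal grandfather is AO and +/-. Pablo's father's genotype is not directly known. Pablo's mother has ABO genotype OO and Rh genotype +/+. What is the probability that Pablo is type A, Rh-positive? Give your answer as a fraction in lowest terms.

1/2

Pablo's father's ABO genotype from AB × AO: 1/4 AA, 1/4 AB, 1/4 AO, 1/4 BO.
Crossing each possibility with the mother OO and summing P(type A): 1/4·1 + 1/4·1/2 + 1/4·1/2 + 1/4·0 = 1/2.
Similarly for Rh via the father's Rh distribution: P(Rh+) = 1.
Independent loci: 1/2 × 1 = 1/2.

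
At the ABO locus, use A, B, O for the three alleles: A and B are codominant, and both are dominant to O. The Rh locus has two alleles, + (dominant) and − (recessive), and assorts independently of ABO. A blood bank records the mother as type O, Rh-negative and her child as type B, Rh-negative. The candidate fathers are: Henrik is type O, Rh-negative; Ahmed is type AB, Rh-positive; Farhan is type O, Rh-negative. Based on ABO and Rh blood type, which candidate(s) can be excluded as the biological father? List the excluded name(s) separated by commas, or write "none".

A candidate is excluded only if no genotype consistent with his phenotype could produce a type B, Rh-negative child with a type O, Rh-negative mother.
Henrik (type O, Rh-): no genotype consistent with that phenotype can produce a type-B Rh- child with a type-O mother.
Farhan (type O, Rh-): no genotype consistent with that phenotype can produce a type-B Rh- child with a type-O mother.

Henrik, Farhan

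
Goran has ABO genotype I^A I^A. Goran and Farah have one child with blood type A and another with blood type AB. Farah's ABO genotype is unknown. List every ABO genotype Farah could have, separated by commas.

I^A I^B, I^B i

For each candidate genotype of Farah, check whether crossing it with I^A I^A can produce every observed child phenotype.
  I^A I^A → possible child types {A} ✗
  I^A I^B → possible child types {A, AB} ✓
  I^A i → possible child types {A} ✗
  I^B I^B → possible child types {AB} ✗
  I^B i → possible child types {A, AB} ✓
  i i → possible child types {A} ✗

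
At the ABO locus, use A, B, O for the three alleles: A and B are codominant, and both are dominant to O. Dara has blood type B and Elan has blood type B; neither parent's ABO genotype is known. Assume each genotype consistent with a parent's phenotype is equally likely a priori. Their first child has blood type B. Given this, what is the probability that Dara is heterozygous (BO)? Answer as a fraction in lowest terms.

Possible genotypes: Dara ∈ {BB, BO}; Elan ∈ {BB, BO}.
Weight each parental genotype pair by prior × P(type-B child):
  BB × BB: posterior weight 4/15.
  BB × BO: posterior weight 4/15.
  BO × BB: posterior weight 4/15.
  BO × BO: posterior weight 1/5.
Sum the posterior weight over pairs where Dara is BO: 7/15.

7/15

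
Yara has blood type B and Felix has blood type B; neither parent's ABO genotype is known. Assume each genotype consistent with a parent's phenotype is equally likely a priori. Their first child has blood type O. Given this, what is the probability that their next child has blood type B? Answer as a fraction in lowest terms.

3/4

Possible genotypes: Yara ∈ {BB, BO}; Felix ∈ {BB, BO}.
Weight each parental genotype pair by prior × P(type-O child):
  BO × BO: posterior weight 1; P(next child type B) = 3/4.
Weighted sum = 3/4.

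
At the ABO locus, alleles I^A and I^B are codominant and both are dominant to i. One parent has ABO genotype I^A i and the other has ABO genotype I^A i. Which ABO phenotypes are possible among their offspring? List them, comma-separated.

Gametes from I^A i × I^A i give offspring ABO genotypes I^A I^A, I^A i, i i, i.e. phenotypes O, A.

O, A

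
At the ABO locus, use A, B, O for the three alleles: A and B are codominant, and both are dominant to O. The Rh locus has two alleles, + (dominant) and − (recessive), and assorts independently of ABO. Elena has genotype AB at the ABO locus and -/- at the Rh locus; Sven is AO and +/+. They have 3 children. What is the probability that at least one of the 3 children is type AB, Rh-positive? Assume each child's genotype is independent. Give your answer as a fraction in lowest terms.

37/64

ABO cross AB × AO → 1/2 A, 1/4 B, 1/4 AB.
Rh cross -/- × +/+ → 1 Rh+; so P(type AB, Rh-positive) = 1/4 × 1 = 1/4 per child.
P(none) = (3/4)^3 = 27/64; P(at least one) = 1 − 27/64 = 37/64.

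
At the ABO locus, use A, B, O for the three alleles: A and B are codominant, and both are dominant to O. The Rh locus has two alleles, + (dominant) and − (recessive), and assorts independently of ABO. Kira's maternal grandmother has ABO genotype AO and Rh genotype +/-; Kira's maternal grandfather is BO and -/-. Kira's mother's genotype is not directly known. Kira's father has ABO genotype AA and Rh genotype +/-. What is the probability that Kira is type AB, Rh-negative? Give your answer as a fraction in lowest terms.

3/32

Kira's mother's ABO genotype from AO × BO: 1/4 AB, 1/4 AO, 1/4 BO, 1/4 OO.
Crossing each possibility with the father AA and summing P(type AB): 1/4·1/2 + 1/4·0 + 1/4·1/2 + 1/4·0 = 1/4.
Similarly for Rh via the mother's Rh distribution: P(Rh-) = 3/8.
Independent loci: 1/4 × 3/8 = 3/32.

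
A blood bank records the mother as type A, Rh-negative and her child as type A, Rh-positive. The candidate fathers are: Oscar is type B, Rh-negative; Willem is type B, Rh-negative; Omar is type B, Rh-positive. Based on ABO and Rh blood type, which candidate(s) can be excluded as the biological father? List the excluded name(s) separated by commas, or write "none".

Oscar, Willem

A candidate is excluded only if no genotype consistent with his phenotype could produce a type A, Rh-positive child with a type A, Rh-negative mother.
Oscar (type B, Rh-): no genotype consistent with that phenotype can produce a type-A Rh+ child with a type-A mother.
Willem (type B, Rh-): no genotype consistent with that phenotype can produce a type-A Rh+ child with a type-A mother.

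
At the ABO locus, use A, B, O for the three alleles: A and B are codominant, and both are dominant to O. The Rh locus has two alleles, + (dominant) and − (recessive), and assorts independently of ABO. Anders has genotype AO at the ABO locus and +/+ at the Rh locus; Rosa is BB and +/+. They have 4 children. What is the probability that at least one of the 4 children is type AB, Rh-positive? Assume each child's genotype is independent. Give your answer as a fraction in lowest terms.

15/16

ABO cross AO × BB → 1/2 B, 1/2 AB.
Rh cross +/+ × +/+ → 1 Rh+; so P(type AB, Rh-positive) = 1/2 × 1 = 1/2 per child.
P(none) = (1/2)^4 = 1/16; P(at least one) = 1 − 1/16 = 15/16.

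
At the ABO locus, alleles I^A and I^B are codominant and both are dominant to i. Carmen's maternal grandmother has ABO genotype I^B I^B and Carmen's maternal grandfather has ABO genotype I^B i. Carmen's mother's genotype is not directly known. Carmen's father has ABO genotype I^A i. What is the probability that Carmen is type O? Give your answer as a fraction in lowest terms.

Carmen's mother's ABO genotype from I^B I^B × I^B i: 1/2 I^B I^B, 1/2 I^B i.
Crossing each possibility with the father I^A i and summing P(type O): 1/2·0 + 1/2·1/4 = 1/8.

1/8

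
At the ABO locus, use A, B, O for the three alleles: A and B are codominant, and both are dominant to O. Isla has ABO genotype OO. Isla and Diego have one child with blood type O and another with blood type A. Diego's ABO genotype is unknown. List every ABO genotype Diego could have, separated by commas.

For each candidate genotype of Diego, check whether crossing it with OO can produce every observed child phenotype.
  AA → possible child types {A} ✗
  AB → possible child types {A, B} ✗
  AO → possible child types {O, A} ✓
  BB → possible child types {B} ✗
  BO → possible child types {O, B} ✗
  OO → possible child types {O} ✗

AO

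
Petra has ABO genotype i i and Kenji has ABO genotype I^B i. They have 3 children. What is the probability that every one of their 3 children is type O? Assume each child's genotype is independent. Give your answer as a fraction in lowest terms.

ABO cross i i × I^B i → 1/2 O, 1/2 B.
So P(type O) = 1/2 per child.
All 3 independent: (1/2)^3 = 1/8.

1/8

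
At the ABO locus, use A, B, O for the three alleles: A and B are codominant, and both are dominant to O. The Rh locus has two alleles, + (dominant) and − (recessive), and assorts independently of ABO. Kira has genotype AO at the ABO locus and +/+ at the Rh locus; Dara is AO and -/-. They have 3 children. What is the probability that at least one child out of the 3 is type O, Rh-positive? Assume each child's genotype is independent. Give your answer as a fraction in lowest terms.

ABO cross AO × AO → 1/4 O, 3/4 A.
Rh cross +/+ × -/- → 1 Rh+; so P(type O, Rh-positive) = 1/4 × 1 = 1/4 per child.
P(none) = (3/4)^3 = 27/64; P(at least one) = 1 − 27/64 = 37/64.

37/64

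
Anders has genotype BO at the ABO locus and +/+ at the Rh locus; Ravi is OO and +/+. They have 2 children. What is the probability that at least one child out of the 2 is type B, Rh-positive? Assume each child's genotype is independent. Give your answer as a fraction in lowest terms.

3/4

ABO cross BO × OO → 1/2 O, 1/2 B.
Rh cross +/+ × +/+ → 1 Rh+; so P(type B, Rh-positive) = 1/2 × 1 = 1/2 per child.
P(none) = (1/2)^2 = 1/4; P(at least one) = 1 − 1/4 = 3/4.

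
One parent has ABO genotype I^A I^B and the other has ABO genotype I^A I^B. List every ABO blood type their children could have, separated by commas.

Gametes from I^A I^B × I^A I^B give offspring ABO genotypes I^A I^A, I^A I^B, I^B I^B, i.e. phenotypes A, B, AB.

A, B, AB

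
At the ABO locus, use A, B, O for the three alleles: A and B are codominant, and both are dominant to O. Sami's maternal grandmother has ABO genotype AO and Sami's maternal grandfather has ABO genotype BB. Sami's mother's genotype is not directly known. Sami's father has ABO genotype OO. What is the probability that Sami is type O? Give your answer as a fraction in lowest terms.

Sami's mother's ABO genotype from AO × BB: 1/2 AB, 1/2 BO.
Crossing each possibility with the father OO and summing P(type O): 1/2·0 + 1/2·1/2 = 1/4.

1/4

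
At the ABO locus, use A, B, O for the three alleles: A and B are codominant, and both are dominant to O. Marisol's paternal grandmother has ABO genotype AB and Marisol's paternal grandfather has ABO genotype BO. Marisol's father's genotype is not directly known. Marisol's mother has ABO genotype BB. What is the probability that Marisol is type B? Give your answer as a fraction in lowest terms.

Marisol's father's ABO genotype from AB × BO: 1/4 AB, 1/4 AO, 1/4 BB, 1/4 BO.
Crossing each possibility with the mother BB and summing P(type B): 1/4·1/2 + 1/4·1/2 + 1/4·1 + 1/4·1 = 3/4.

3/4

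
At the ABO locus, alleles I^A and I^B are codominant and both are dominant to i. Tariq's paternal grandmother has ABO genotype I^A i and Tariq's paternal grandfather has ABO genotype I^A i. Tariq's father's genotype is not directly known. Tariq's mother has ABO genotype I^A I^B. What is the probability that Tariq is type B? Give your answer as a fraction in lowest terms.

1/4

Tariq's father's ABO genotype from I^A i × I^A i: 1/4 I^A I^A, 1/2 I^A i, 1/4 i i.
Crossing each possibility with the mother I^A I^B and summing P(type B): 1/4·0 + 1/2·1/4 + 1/4·1/2 = 1/4.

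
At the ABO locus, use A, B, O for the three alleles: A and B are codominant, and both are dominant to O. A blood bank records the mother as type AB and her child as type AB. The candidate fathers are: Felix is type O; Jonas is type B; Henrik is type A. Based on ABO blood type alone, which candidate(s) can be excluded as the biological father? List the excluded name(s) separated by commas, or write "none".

A candidate is excluded only if no genotype consistent with his phenotype could produce a type AB child with a type AB mother.
Felix (type O): no genotype consistent with that phenotype can produce a type-AB child with a type-AB mother.

Felix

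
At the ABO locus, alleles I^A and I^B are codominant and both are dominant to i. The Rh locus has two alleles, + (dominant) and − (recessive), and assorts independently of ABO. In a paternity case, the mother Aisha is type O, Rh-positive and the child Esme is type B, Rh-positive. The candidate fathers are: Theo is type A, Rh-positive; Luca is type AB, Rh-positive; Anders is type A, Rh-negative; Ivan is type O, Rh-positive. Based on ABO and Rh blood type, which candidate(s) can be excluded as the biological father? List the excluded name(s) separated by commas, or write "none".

Theo, Anders, Ivan

A candidate is excluded only if no genotype consistent with his phenotype could produce a type B, Rh-positive child with a type O, Rh-positive mother.
Theo (type A, Rh+): no genotype consistent with that phenotype can produce a type-B Rh+ child with a type-O mother.
Anders (type A, Rh-): no genotype consistent with that phenotype can produce a type-B Rh+ child with a type-O mother.
Ivan (type O, Rh+): no genotype consistent with that phenotype can produce a type-B Rh+ child with a type-O mother.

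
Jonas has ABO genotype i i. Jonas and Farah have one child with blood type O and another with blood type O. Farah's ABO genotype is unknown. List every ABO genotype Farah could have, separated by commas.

For each candidate genotype of Farah, check whether crossing it with i i can produce every observed child phenotype.
  I^A I^A → possible child types {A} ✗
  I^A I^B → possible child types {A, B} ✗
  I^A i → possible child types {O, A} ✓
  I^B I^B → possible child types {B} ✗
  I^B i → possible child types {O, B} ✓
  i i → possible child types {O} ✓

I^A i, I^B i, i i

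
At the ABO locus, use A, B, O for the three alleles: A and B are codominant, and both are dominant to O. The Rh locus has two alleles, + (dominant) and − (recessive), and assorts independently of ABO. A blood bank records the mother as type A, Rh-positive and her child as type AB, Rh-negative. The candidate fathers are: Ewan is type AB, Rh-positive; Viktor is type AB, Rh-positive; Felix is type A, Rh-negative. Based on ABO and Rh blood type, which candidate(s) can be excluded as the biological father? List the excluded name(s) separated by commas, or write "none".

A candidate is excluded only if no genotype consistent with his phenotype could produce a type AB, Rh-negative child with a type A, Rh-positive mother.
Felix (type A, Rh-): no genotype consistent with that phenotype can produce a type-AB Rh- child with a type-A mother.

Felix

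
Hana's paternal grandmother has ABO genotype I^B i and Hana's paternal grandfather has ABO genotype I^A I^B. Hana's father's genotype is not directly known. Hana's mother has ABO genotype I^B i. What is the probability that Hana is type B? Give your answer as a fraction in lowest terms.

5/8

Hana's father's ABO genotype from I^B i × I^A I^B: 1/4 I^A I^B, 1/4 I^A i, 1/4 I^B I^B, 1/4 I^B i.
Crossing each possibility with the mother I^B i and summing P(type B): 1/4·1/2 + 1/4·1/4 + 1/4·1 + 1/4·3/4 = 5/8.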